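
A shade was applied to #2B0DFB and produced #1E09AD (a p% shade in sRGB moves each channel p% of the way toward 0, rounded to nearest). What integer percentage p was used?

31%

#2B0DFB is rgb(43, 13, 251); #1E09AD is rgb(30, 9, 173).
On the B channel (widest range): 173 ≈ 251 + (p/100)(0 − 251), so p ≈ 100×(173 − 251)/(0 − 251) = -7800/-251 = 31.08.
p = 31 reproduces all three channels after rounding.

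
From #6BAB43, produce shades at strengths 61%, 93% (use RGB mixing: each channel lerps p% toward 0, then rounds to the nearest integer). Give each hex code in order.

#6BAB43 is rgb(107, 171, 67).
61%: (107 − 65.27 = 41.73→42, 171 − 104.31 = 66.69→67, 67 − 40.87 = 26.13→26) → #2A431A
93%: (107 − 99.51 = 7.49→7, 171 − 159.03 = 11.97→12, 67 − 62.31 = 4.69→5) → #070C05

#2A431A, #070C05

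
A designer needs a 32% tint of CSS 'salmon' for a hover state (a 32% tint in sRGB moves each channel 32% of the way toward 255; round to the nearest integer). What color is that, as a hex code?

#FCA99F

CSS salmon is rgb(250, 128, 114).
Lerp each channel 32% toward 255:
  R: 250 + 1.6 = 251.6 → 252
  G: 128 + 0.32×(255−128) = 128 + 40.64 = 168.64 → 169
  B: 114 + 0.32×(255−114) = 114 + 45.12 = 159.12 → 159
rgb(252, 169, 159) = #FCA99F.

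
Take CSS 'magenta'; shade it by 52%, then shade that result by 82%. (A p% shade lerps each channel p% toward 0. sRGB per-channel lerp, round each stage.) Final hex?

CSS magenta is rgb(255, 0, 255).
Per channel, c → c + 0.52(0 − c):
  R: 255 + 0.52×(0−255) = 255 − 132.6 = 122.4 → 122
  G: 0 + 0.52×(0−0) = 0 + 0 = 0 → 0
  B: 255 − 132.6 = 122.4 → 122
After the shade: rgb(122, 0, 122) = #7A007A.
Per channel, c → c + 0.82(0 − c):
  R: 122 + 0.82×(0−122) = 122 − 100.04 = 21.96 → 22
  G: 0 + 0.82×(0−0) = 0 + 0 = 0 → 0
  B: 122 − 100.04 = 21.96 → 22
rgb(22, 0, 22) = #160016.

#160016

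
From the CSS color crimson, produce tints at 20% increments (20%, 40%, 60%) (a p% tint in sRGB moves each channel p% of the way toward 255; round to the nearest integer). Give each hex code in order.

CSS crimson is rgb(220, 20, 60).
20%: (220 + 7 = 227→227, 20 + 47 = 67→67, 60 + 39 = 99→99) → #E34363
40%: (220 + 14 = 234→234, 20 + 94 = 114→114, 60 + 78 = 138→138) → #EA728A
60%: (220 + 21 = 241→241, 20 + 141 = 161→161, 60 + 117 = 177→177) → #F1A1B1

#E34363, #EA728A, #F1A1B1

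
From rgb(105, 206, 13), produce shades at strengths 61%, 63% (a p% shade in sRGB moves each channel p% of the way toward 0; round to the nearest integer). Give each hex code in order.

61%: (105 − 64.05 = 40.95→41, 206 − 125.66 = 80.34→80, 13 − 7.93 = 5.07→5) → #295005
63%: (105 − 66.15 = 38.85→39, 206 − 129.78 = 76.22→76, 13 − 8.19 = 4.81→5) → #274C05

#295005, #274C05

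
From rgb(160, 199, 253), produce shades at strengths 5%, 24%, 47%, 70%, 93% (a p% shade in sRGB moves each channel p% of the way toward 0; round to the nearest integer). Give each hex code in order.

#98BDF0, #7A97C0, #556986, #303C4C, #0B0E12

5%: (160 − 8 = 152→152, 199 − 9.95 = 189.05→189, 253 − 12.65 = 240.35→240) → #98BDF0
24%: (160 − 38.4 = 121.6→122, 199 − 47.76 = 151.24→151, 253 − 60.72 = 192.28→192) → #7A97C0
47%: (160 − 75.2 = 84.8→85, 199 − 93.53 = 105.47→105, 253 − 118.91 = 134.09→134) → #556986
70%: (160 − 112 = 48→48, 199 − 139.3 = 59.7→60, 253 − 177.1 = 75.9→76) → #303C4C
93%: (160 − 148.8 = 11.2→11, 199 − 185.07 = 13.93→14, 253 − 235.29 = 17.71→18) → #0B0E12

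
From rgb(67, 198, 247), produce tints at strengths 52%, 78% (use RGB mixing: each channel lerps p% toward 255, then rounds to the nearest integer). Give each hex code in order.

#A5E4FB, #D6F2FD

52%: (67 + 97.76 = 164.76→165, 198 + 29.64 = 227.64→228, 247 + 4.16 = 251.16→251) → #A5E4FB
78%: (67 + 146.64 = 213.64→214, 198 + 44.46 = 242.46→242, 247 + 6.24 = 253.24→253) → #D6F2FD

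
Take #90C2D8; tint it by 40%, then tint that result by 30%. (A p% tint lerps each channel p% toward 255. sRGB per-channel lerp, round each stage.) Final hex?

#90C2D8 is rgb(144, 194, 216).
Per channel, c → c + 0.4(255 − c):
  R: 144 + 0.4×(255−144) = 144 + 44.4 = 188.4 → 188
  G: 194 + 0.4×(255−194) = 194 + 24.4 = 218.4 → 218
  B: 216 + 0.4×(255−216) = 216 + 15.6 = 231.6 → 232
After the tint: rgb(188, 218, 232) = #BCDAE8.
Lerp each channel 30% toward 255:
  R: 188 + 20.1 = 208.1 → 208
  G: 218 + 0.3×(255−218) = 218 + 11.1 = 229.1 → 229
  B: 232 + 0.3×(255−232) = 232 + 6.9 = 238.9 → 239
rgb(208, 229, 239) = #D0E5EF.

#D0E5EF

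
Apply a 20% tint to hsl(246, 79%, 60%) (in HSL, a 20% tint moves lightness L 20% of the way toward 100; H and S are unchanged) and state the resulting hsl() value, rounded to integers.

hsl(246, 79%, 68%)

L moves 20% from 60 toward 100: 60 + 8 = 68 → 68.
H and S are unchanged.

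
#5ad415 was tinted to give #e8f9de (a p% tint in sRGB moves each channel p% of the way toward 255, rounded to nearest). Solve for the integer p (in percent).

86%

#5ad415 is rgb(90, 212, 21); #e8f9de is rgb(232, 249, 222).
On the B channel (widest range): 222 ≈ 21 + (p/100)(255 − 21), so p ≈ 100×(222 − 21)/(255 − 21) = 20100/234 = 85.90.
p = 86 reproduces all three channels after rounding.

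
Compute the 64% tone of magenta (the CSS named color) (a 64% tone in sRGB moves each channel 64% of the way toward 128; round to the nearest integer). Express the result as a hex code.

#ae52ae

CSS magenta is rgb(255, 0, 255).
A 64% tone moves each channel 64% toward 128:
  R: 255 + 0.64×(128−255) = 255 − 81.28 = 173.72 → 174
  G: 0 + 0.64×(128−0) = 0 + 81.92 = 81.92 → 82
  B: 255 + 0.64×(128−255) = 255 − 81.28 = 173.72 → 174
rgb(174, 82, 174) = #ae52ae.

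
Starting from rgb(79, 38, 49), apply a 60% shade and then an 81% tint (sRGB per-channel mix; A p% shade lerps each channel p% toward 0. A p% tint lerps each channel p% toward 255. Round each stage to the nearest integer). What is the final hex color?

#d5d1d2

Lerp each channel 60% toward 0:
  R: 79 + 0.6×(0−79) = 79 − 47.4 = 31.6 → 32
  G: 38 + 0.6×(0−38) = 38 − 22.8 = 15.2 → 15
  B: 49 − 29.4 = 19.6 → 20
After the shade: rgb(32, 15, 20) = #200f14.
Lerp each channel 81% toward 255:
  R: 32 + 0.81×(255−32) = 32 + 180.63 = 212.63 → 213
  G: 15 + 0.81×(255−15) = 15 + 194.4 = 209.4 → 209
  B: 20 + 190.35 = 210.35 → 210
rgb(213, 209, 210) = #d5d1d2.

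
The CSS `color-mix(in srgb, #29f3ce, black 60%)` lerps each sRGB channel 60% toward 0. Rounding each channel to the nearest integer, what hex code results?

#29f3ce is rgb(41, 243, 206).
Lerp each channel 60% toward 0:
  R: 41 + 0.6×(0−41) = 41 − 24.6 = 16.4 → 16
  G: 243 − 145.8 = 97.2 → 97
  B: 206 − 123.6 = 82.4 → 82
rgb(16, 97, 82) = #106152.

#106152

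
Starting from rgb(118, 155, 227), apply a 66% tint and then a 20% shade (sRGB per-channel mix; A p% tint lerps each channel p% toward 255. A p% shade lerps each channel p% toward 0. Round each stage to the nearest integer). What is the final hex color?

Lerp each channel 66% toward 255:
  R: 118 + 0.66×(255−118) = 118 + 90.42 = 208.42 → 208
  G: 155 + 66 = 221 → 221
  B: 227 + 0.66×(255−227) = 227 + 18.48 = 245.48 → 245
After the tint: rgb(208, 221, 245) = #D0DDF5.
A 20% shade moves each channel 20% toward 0:
  R: 208 + 0.2×(0−208) = 208 − 41.6 = 166.4 → 166
  G: 221 + 0.2×(0−221) = 221 − 44.2 = 176.8 → 177
  B: 245 + 0.2×(0−245) = 245 − 49 = 196 → 196
rgb(166, 177, 196) = #A6B1C4.

#A6B1C4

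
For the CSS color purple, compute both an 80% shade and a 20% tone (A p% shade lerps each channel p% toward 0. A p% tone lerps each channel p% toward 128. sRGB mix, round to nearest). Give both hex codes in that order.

CSS purple is rgb(128, 0, 128).
80% shade:
  R: 128 + 0.8×(0−128) = 128 − 102.4 = 25.6 → 26
  G: 0 + 0.8×(0−0) = 0 + 0 = 0 → 0
  B: 128 + 0.8×(0−128) = 128 − 102.4 = 25.6 → 26
  → #1A001A
20% tone:
  R: 128 + 0.2×(128−128) = 128 + 0 = 128 → 128
  G: 0 + 0.2×(128−0) = 0 + 25.6 = 25.6 → 26
  B: 128 + 0.2×(128−128) = 128 + 0 = 128 → 128
  → #801A80

#1A001A, #801A80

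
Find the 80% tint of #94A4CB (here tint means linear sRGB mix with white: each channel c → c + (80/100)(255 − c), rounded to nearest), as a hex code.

#94A4CB is rgb(148, 164, 203).
Per channel, c → c + 0.8(255 − c):
  R: 148 + 85.6 = 233.6 → 234
  G: 164 + 72.8 = 236.8 → 237
  B: 203 + 0.8×(255−203) = 203 + 41.6 = 244.6 → 245
rgb(234, 237, 245) = #EAEDF5.

#EAEDF5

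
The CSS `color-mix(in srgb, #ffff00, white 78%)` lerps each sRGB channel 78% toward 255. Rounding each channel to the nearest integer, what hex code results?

#ffffc7

#ffff00 is rgb(255, 255, 0).
Lerp each channel 78% toward 255:
  R: 255 + 0.78×(255−255) = 255 + 0 = 255 → 255
  G: 255 + 0.78×(255−255) = 255 + 0 = 255 → 255
  B: 0 + 0.78×(255−0) = 0 + 198.9 = 198.9 → 199
rgb(255, 255, 199) = #ffffc7.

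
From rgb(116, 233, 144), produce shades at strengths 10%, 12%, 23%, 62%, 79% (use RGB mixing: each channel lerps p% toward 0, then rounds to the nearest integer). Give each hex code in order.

#68D282, #66CD7F, #59B36F, #2C5937, #18311E

10%: (116 − 11.6 = 104.4→104, 233 − 23.3 = 209.7→210, 144 − 14.4 = 129.6→130) → #68D282
12%: (116 − 13.92 = 102.08→102, 233 − 27.96 = 205.04→205, 144 − 17.28 = 126.72→127) → #66CD7F
23%: (116 − 26.68 = 89.32→89, 233 − 53.59 = 179.41→179, 144 − 33.12 = 110.88→111) → #59B36F
62%: (116 − 71.92 = 44.08→44, 233 − 144.46 = 88.54→89, 144 − 89.28 = 54.72→55) → #2C5937
79%: (116 − 91.64 = 24.36→24, 233 − 184.07 = 48.93→49, 144 − 113.76 = 30.24→30) → #18311E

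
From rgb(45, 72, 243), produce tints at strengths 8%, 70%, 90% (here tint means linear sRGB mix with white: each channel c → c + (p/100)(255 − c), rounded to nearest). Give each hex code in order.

8%: (45 + 16.8 = 61.8→62, 72 + 14.64 = 86.64→87, 243 + 0.96 = 243.96→244) → #3E57F4
70%: (45 + 147 = 192→192, 72 + 128.1 = 200.1→200, 243 + 8.4 = 251.4→251) → #C0C8FB
90%: (45 + 189 = 234→234, 72 + 164.7 = 236.7→237, 243 + 10.8 = 253.8→254) → #EAEDFE

#3E57F4, #C0C8FB, #EAEDFE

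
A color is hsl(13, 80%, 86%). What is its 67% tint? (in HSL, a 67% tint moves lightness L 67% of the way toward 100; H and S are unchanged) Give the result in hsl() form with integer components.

hsl(13, 80%, 95%)

L moves 67% from 86 toward 100: 86 + 9.38 = 95.38 → 95.
H and S are unchanged.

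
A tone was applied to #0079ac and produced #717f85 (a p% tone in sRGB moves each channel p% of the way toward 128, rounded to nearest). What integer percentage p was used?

88%

#0079ac is rgb(0, 121, 172); #717f85 is rgb(113, 127, 133).
On the R channel (widest range): 113 ≈ 0 + (p/100)(128 − 0), so p ≈ 100×(113 − 0)/(128 − 0) = 11300/128 = 88.28.
p = 88 reproduces all three channels after rounding.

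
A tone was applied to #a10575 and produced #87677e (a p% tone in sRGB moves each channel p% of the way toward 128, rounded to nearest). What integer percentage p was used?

#a10575 is rgb(161, 5, 117); #87677e is rgb(135, 103, 126).
On the G channel (widest range): 103 ≈ 5 + (p/100)(128 − 5), so p ≈ 100×(103 − 5)/(128 − 5) = 9800/123 = 79.67.
p = 80 reproduces all three channels after rounding.

80%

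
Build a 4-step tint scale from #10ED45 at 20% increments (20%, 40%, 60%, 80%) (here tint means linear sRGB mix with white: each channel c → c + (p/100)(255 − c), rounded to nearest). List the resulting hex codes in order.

#40F16A, #70F48F, #9FF8B5, #CFFBDA

#10ED45 is rgb(16, 237, 69).
20%: (16 + 47.8 = 63.8→64, 237 + 3.6 = 240.6→241, 69 + 37.2 = 106.2→106) → #40F16A
40%: (16 + 95.6 = 111.6→112, 237 + 7.2 = 244.2→244, 69 + 74.4 = 143.4→143) → #70F48F
60%: (16 + 143.4 = 159.4→159, 237 + 10.8 = 247.8→248, 69 + 111.6 = 180.6→181) → #9FF8B5
80%: (16 + 191.2 = 207.2→207, 237 + 14.4 = 251.4→251, 69 + 148.8 = 217.8→218) → #CFFBDA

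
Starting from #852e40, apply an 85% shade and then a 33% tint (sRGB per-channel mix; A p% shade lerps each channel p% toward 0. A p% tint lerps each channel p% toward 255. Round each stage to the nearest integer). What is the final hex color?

#852e40 is rgb(133, 46, 64).
Lerp each channel 85% toward 0:
  R: 133 − 113.05 = 19.95 → 20
  G: 46 + 0.85×(0−46) = 46 − 39.1 = 6.9 → 7
  B: 64 + 0.85×(0−64) = 64 − 54.4 = 9.6 → 10
After the shade: rgb(20, 7, 10) = #14070a.
Per channel, c → c + 0.33(255 − c):
  R: 20 + 77.55 = 97.55 → 98
  G: 7 + 81.84 = 88.84 → 89
  B: 10 + 80.85 = 90.85 → 91
rgb(98, 89, 91) = #62595b.

#62595b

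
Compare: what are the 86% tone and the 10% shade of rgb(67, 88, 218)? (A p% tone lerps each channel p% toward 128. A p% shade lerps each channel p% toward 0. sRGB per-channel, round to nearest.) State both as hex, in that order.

86% tone:
  R: 67 + 0.86×(128−67) = 67 + 52.46 = 119.46 → 119
  G: 88 + 34.4 = 122.4 → 122
  B: 218 − 77.4 = 140.6 → 141
  → #777A8D
10% shade:
  R: 67 − 6.7 = 60.3 → 60
  G: 88 + 0.1×(0−88) = 88 − 8.8 = 79.2 → 79
  B: 218 + 0.1×(0−218) = 218 − 21.8 = 196.2 → 196
  → #3C4FC4

#777A8D, #3C4FC4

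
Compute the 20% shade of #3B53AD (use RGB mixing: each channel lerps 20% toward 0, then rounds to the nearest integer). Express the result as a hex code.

#3B53AD is rgb(59, 83, 173).
A 20% shade moves each channel 20% toward 0:
  R: 59 + 0.2×(0−59) = 59 − 11.8 = 47.2 → 47
  G: 83 + 0.2×(0−83) = 83 − 16.6 = 66.4 → 66
  B: 173 − 34.6 = 138.4 → 138
rgb(47, 66, 138) = #2F428A.

#2F428A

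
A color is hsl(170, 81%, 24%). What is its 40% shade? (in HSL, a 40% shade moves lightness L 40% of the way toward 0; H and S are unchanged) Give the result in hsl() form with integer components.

hsl(170, 81%, 14%)

L moves 40% from 24 toward 0: 24 − 9.6 = 14.4 → 14.
H and S are unchanged.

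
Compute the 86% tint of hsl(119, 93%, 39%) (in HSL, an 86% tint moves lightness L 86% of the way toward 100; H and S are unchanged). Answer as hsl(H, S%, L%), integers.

hsl(119, 93%, 91%)

L moves 86% from 39 toward 100: 39 + 52.46 = 91.46 → 91.
H and S are unchanged.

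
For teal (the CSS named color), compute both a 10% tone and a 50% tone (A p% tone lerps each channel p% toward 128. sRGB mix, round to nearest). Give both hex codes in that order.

CSS teal is rgb(0, 128, 128).
10% tone:
  R: 0 + 0.1×(128−0) = 0 + 12.8 = 12.8 → 13
  G: 128 + 0 = 128 → 128
  B: 128 + 0.1×(128−128) = 128 + 0 = 128 → 128
  → #0D8080
50% tone:
  R: 0 + 64 = 64 → 64
  G: 128 + 0.5×(128−128) = 128 + 0 = 128 → 128
  B: 128 + 0 = 128 → 128
  → #408080

#0D8080, #408080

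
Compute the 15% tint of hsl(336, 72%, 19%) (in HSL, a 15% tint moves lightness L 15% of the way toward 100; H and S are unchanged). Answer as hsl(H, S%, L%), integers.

hsl(336, 72%, 31%)

L moves 15% from 19 toward 100: 19 + 12.15 = 31.15 → 31.
H and S are unchanged.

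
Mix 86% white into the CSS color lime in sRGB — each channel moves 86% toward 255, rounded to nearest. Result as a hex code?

#dbffdb

CSS lime is rgb(0, 255, 0).
Per channel, c → c + 0.86(255 − c):
  R: 0 + 0.86×(255−0) = 0 + 219.3 = 219.3 → 219
  G: 255 + 0 = 255 → 255
  B: 0 + 219.3 = 219.3 → 219
rgb(219, 255, 219) = #dbffdb.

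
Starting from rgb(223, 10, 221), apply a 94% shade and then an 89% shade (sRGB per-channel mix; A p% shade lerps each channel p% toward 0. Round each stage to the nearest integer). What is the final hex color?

Lerp each channel 94% toward 0:
  R: 223 + 0.94×(0−223) = 223 − 209.62 = 13.38 → 13
  G: 10 + 0.94×(0−10) = 10 − 9.4 = 0.6 → 1
  B: 221 + 0.94×(0−221) = 221 − 207.74 = 13.26 → 13
After the shade: rgb(13, 1, 13) = #0D010D.
Lerp each channel 89% toward 0:
  R: 13 + 0.89×(0−13) = 13 − 11.57 = 1.43 → 1
  G: 1 + 0.89×(0−1) = 1 − 0.89 = 0.11 → 0
  B: 13 + 0.89×(0−13) = 13 − 11.57 = 1.43 → 1
rgb(1, 0, 1) = #010001.

#010001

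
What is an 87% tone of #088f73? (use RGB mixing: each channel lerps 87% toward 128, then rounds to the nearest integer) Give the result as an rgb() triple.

#088f73 is rgb(8, 143, 115).
Lerp each channel 87% toward 128:
  R: 8 + 104.4 = 112.4 → 112
  G: 143 − 13.05 = 129.95 → 130
  B: 115 + 11.31 = 126.31 → 126

rgb(112, 130, 126)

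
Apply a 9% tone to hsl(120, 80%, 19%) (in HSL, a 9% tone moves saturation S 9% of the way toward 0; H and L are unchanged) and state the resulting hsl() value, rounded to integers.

hsl(120, 73%, 19%)

S moves 9% from 80 toward 0: 80 − 7.2 = 72.8 → 73.
H and L are unchanged.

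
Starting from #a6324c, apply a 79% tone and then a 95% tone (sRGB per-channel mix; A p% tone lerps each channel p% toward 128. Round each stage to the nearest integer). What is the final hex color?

#807f7f

#a6324c is rgb(166, 50, 76).
Lerp each channel 79% toward 128:
  R: 166 − 30.02 = 135.98 → 136
  G: 50 + 0.79×(128−50) = 50 + 61.62 = 111.62 → 112
  B: 76 + 0.79×(128−76) = 76 + 41.08 = 117.08 → 117
After the tone: rgb(136, 112, 117) = #887075.
Lerp each channel 95% toward 128:
  R: 136 + 0.95×(128−136) = 136 − 7.6 = 128.4 → 128
  G: 112 + 0.95×(128−112) = 112 + 15.2 = 127.2 → 127
  B: 117 + 0.95×(128−117) = 117 + 10.45 = 127.45 → 127
rgb(128, 127, 127) = #807f7f.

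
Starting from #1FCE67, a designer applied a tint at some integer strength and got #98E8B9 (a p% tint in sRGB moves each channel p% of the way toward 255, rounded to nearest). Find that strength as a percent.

#1FCE67 is rgb(31, 206, 103); #98E8B9 is rgb(152, 232, 185).
On the R channel (widest range): 152 ≈ 31 + (p/100)(255 − 31), so p ≈ 100×(152 − 31)/(255 − 31) = 12100/224 = 54.02.
p = 54 reproduces all three channels after rounding.

54%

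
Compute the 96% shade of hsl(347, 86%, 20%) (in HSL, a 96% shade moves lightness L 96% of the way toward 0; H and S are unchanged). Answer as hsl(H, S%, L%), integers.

L moves 96% from 20 toward 0: 20 − 19.2 = 0.8 → 1.
H and S are unchanged.

hsl(347, 86%, 1%)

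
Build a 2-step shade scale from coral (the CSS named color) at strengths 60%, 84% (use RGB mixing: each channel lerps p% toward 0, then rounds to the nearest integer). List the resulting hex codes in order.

#663320, #29140D

CSS coral is rgb(255, 127, 80).
60%: (255 − 153 = 102→102, 127 − 76.2 = 50.8→51, 80 − 48 = 32→32) → #663320
84%: (255 − 214.2 = 40.8→41, 127 − 106.68 = 20.32→20, 80 − 67.2 = 12.8→13) → #29140D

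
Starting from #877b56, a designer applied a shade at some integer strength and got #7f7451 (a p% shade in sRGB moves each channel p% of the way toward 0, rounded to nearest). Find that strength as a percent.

6%

#877b56 is rgb(135, 123, 86); #7f7451 is rgb(127, 116, 81).
On the R channel (widest range): 127 ≈ 135 + (p/100)(0 − 135), so p ≈ 100×(127 − 135)/(0 − 135) = -800/-135 = 5.93.
p = 6 reproduces all three channels after rounding.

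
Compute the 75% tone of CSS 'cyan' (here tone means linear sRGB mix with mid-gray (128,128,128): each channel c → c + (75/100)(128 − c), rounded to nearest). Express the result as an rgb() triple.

CSS cyan is rgb(0, 255, 255).
Per channel, c → c + 0.75(128 − c):
  R: 0 + 0.75×(128−0) = 0 + 96 = 96 → 96
  G: 255 + 0.75×(128−255) = 255 − 95.25 = 159.75 → 160
  B: 255 − 95.25 = 159.75 → 160

rgb(96, 160, 160)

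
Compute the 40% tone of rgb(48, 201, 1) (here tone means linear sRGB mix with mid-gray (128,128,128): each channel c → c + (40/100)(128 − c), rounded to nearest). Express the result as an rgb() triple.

A 40% tone moves each channel 40% toward 128:
  R: 48 + 32 = 80 → 80
  G: 201 + 0.4×(128−201) = 201 − 29.2 = 171.8 → 172
  B: 1 + 0.4×(128−1) = 1 + 50.8 = 51.8 → 52

rgb(80, 172, 52)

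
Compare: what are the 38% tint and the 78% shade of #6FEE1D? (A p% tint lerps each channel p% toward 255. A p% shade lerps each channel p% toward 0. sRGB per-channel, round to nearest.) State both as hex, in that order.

#A6F473, #183406

#6FEE1D is rgb(111, 238, 29).
38% tint:
  R: 111 + 0.38×(255−111) = 111 + 54.72 = 165.72 → 166
  G: 238 + 6.46 = 244.46 → 244
  B: 29 + 0.38×(255−29) = 29 + 85.88 = 114.88 → 115
  → #A6F473
78% shade:
  R: 111 − 86.58 = 24.42 → 24
  G: 238 − 185.64 = 52.36 → 52
  B: 29 + 0.78×(0−29) = 29 − 22.62 = 6.38 → 6
  → #183406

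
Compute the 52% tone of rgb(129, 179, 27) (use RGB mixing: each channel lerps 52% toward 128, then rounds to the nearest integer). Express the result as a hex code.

A 52% tone moves each channel 52% toward 128:
  R: 129 − 0.52 = 128.48 → 128
  G: 179 + 0.52×(128−179) = 179 − 26.52 = 152.48 → 152
  B: 27 + 52.52 = 79.52 → 80
rgb(128, 152, 80) = #809850.

#809850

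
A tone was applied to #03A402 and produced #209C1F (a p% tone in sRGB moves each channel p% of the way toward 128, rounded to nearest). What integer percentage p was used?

23%

#03A402 is rgb(3, 164, 2); #209C1F is rgb(32, 156, 31).
On the B channel (widest range): 31 ≈ 2 + (p/100)(128 − 2), so p ≈ 100×(31 − 2)/(128 − 2) = 2900/126 = 23.02.
p = 23 reproduces all three channels after rounding.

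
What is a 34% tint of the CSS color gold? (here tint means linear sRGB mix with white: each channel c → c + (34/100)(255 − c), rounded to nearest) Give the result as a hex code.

CSS gold is rgb(255, 215, 0).
Lerp each channel 34% toward 255:
  R: 255 + 0 = 255 → 255
  G: 215 + 13.6 = 228.6 → 229
  B: 0 + 86.7 = 86.7 → 87
rgb(255, 229, 87) = #FFE557.

#FFE557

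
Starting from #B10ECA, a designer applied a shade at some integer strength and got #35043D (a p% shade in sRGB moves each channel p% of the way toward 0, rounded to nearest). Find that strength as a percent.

70%

#B10ECA is rgb(177, 14, 202); #35043D is rgb(53, 4, 61).
On the B channel (widest range): 61 ≈ 202 + (p/100)(0 − 202), so p ≈ 100×(61 − 202)/(0 − 202) = -14100/-202 = 69.80.
p = 70 reproduces all three channels after rounding.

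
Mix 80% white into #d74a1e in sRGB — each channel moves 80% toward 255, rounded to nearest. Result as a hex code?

#d74a1e is rgb(215, 74, 30).
Per channel, c → c + 0.8(255 − c):
  R: 215 + 0.8×(255−215) = 215 + 32 = 247 → 247
  G: 74 + 0.8×(255−74) = 74 + 144.8 = 218.8 → 219
  B: 30 + 180 = 210 → 210
rgb(247, 219, 210) = #f7dbd2.

#f7dbd2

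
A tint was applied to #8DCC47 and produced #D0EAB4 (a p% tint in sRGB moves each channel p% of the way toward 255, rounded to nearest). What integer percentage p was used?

#8DCC47 is rgb(141, 204, 71); #D0EAB4 is rgb(208, 234, 180).
On the B channel (widest range): 180 ≈ 71 + (p/100)(255 − 71), so p ≈ 100×(180 − 71)/(255 − 71) = 10900/184 = 59.24.
p = 59 reproduces all three channels after rounding.

59%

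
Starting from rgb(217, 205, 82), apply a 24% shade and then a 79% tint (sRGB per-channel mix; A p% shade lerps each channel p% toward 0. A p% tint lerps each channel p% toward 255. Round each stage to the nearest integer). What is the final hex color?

A 24% shade moves each channel 24% toward 0:
  R: 217 − 52.08 = 164.92 → 165
  G: 205 − 49.2 = 155.8 → 156
  B: 82 − 19.68 = 62.32 → 62
After the shade: rgb(165, 156, 62) = #a59c3e.
Lerp each channel 79% toward 255:
  R: 165 + 0.79×(255−165) = 165 + 71.1 = 236.1 → 236
  G: 156 + 0.79×(255−156) = 156 + 78.21 = 234.21 → 234
  B: 62 + 0.79×(255−62) = 62 + 152.47 = 214.47 → 214
rgb(236, 234, 214) = #ecead6.

#ecead6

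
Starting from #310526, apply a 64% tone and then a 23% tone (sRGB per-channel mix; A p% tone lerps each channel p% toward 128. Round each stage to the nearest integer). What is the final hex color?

#310526 is rgb(49, 5, 38).
A 64% tone moves each channel 64% toward 128:
  R: 49 + 0.64×(128−49) = 49 + 50.56 = 99.56 → 100
  G: 5 + 78.72 = 83.72 → 84
  B: 38 + 0.64×(128−38) = 38 + 57.6 = 95.6 → 96
After the tone: rgb(100, 84, 96) = #645460.
A 23% tone moves each channel 23% toward 128:
  R: 100 + 6.44 = 106.44 → 106
  G: 84 + 10.12 = 94.12 → 94
  B: 96 + 7.36 = 103.36 → 103
rgb(106, 94, 103) = #6a5e67.

#6a5e67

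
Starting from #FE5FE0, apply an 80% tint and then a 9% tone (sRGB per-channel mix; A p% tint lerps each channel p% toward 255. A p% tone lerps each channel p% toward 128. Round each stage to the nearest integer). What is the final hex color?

#FE5FE0 is rgb(254, 95, 224).
Lerp each channel 80% toward 255:
  R: 254 + 0.8 = 254.8 → 255
  G: 95 + 0.8×(255−95) = 95 + 128 = 223 → 223
  B: 224 + 24.8 = 248.8 → 249
After the tint: rgb(255, 223, 249) = #FFDFF9.
Per channel, c → c + 0.09(128 − c):
  R: 255 − 11.43 = 243.57 → 244
  G: 223 − 8.55 = 214.45 → 214
  B: 249 + 0.09×(128−249) = 249 − 10.89 = 238.11 → 238
rgb(244, 214, 238) = #F4D6EE.

#F4D6EE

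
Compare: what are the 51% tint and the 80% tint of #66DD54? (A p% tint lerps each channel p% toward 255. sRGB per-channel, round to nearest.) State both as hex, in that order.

#B4EEAB, #E0F8DD

#66DD54 is rgb(102, 221, 84).
51% tint:
  R: 102 + 0.51×(255−102) = 102 + 78.03 = 180.03 → 180
  G: 221 + 17.34 = 238.34 → 238
  B: 84 + 87.21 = 171.21 → 171
  → #B4EEAB
80% tint:
  R: 102 + 122.4 = 224.4 → 224
  G: 221 + 27.2 = 248.2 → 248
  B: 84 + 0.8×(255−84) = 84 + 136.8 = 220.8 → 221
  → #E0F8DD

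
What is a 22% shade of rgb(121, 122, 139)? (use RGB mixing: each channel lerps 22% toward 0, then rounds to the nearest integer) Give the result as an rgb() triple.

A 22% shade moves each channel 22% toward 0:
  R: 121 + 0.22×(0−121) = 121 − 26.62 = 94.38 → 94
  G: 122 − 26.84 = 95.16 → 95
  B: 139 + 0.22×(0−139) = 139 − 30.58 = 108.42 → 108

rgb(94, 95, 108)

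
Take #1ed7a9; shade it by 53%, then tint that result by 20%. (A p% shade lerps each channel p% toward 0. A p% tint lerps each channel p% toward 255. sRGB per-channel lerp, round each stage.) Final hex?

#1ed7a9 is rgb(30, 215, 169).
A 53% shade moves each channel 53% toward 0:
  R: 30 + 0.53×(0−30) = 30 − 15.9 = 14.1 → 14
  G: 215 + 0.53×(0−215) = 215 − 113.95 = 101.05 → 101
  B: 169 − 89.57 = 79.43 → 79
After the shade: rgb(14, 101, 79) = #0e654f.
Lerp each channel 20% toward 255:
  R: 14 + 0.2×(255−14) = 14 + 48.2 = 62.2 → 62
  G: 101 + 0.2×(255−101) = 101 + 30.8 = 131.8 → 132
  B: 79 + 0.2×(255−79) = 79 + 35.2 = 114.2 → 114
rgb(62, 132, 114) = #3e8472.

#3e8472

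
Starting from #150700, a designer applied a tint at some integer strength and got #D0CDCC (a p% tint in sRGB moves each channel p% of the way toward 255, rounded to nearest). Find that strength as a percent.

#150700 is rgb(21, 7, 0); #D0CDCC is rgb(208, 205, 204).
On the B channel (widest range): 204 ≈ 0 + (p/100)(255 − 0), so p ≈ 100×(204 − 0)/(255 − 0) = 20400/255 = 80.00.
p = 80 reproduces all three channels after rounding.

80%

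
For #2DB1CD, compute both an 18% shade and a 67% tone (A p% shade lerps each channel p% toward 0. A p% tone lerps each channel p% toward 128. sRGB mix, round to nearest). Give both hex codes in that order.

#2591A8, #659099

#2DB1CD is rgb(45, 177, 205).
18% shade:
  R: 45 − 8.1 = 36.9 → 37
  G: 177 + 0.18×(0−177) = 177 − 31.86 = 145.14 → 145
  B: 205 − 36.9 = 168.1 → 168
  → #2591A8
67% tone:
  R: 45 + 0.67×(128−45) = 45 + 55.61 = 100.61 → 101
  G: 177 + 0.67×(128−177) = 177 − 32.83 = 144.17 → 144
  B: 205 + 0.67×(128−205) = 205 − 51.59 = 153.41 → 153
  → #659099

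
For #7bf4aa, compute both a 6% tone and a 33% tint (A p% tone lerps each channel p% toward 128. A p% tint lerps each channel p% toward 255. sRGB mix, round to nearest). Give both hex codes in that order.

#7bf4aa is rgb(123, 244, 170).
6% tone:
  R: 123 + 0.06×(128−123) = 123 + 0.3 = 123.3 → 123
  G: 244 + 0.06×(128−244) = 244 − 6.96 = 237.04 → 237
  B: 170 − 2.52 = 167.48 → 167
  → #7beda7
33% tint:
  R: 123 + 43.56 = 166.56 → 167
  G: 244 + 0.33×(255−244) = 244 + 3.63 = 247.63 → 248
  B: 170 + 0.33×(255−170) = 170 + 28.05 = 198.05 → 198
  → #a7f8c6

#7beda7, #a7f8c6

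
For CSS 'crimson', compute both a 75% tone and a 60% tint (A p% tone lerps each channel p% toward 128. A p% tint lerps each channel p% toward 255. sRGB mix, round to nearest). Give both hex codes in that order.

CSS crimson is rgb(220, 20, 60).
75% tone:
  R: 220 + 0.75×(128−220) = 220 − 69 = 151 → 151
  G: 20 + 81 = 101 → 101
  B: 60 + 51 = 111 → 111
  → #97656F
60% tint:
  R: 220 + 0.6×(255−220) = 220 + 21 = 241 → 241
  G: 20 + 0.6×(255−20) = 20 + 141 = 161 → 161
  B: 60 + 0.6×(255−60) = 60 + 117 = 177 → 177
  → #F1A1B1

#97656F, #F1A1B1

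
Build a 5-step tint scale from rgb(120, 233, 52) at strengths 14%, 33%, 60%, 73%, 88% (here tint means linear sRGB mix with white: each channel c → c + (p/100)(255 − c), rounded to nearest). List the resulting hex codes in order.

#8bec50, #a5f077, #c9f6ae, #dbf9c8, #effce7

14%: (120 + 18.9 = 138.9→139, 233 + 3.08 = 236.08→236, 52 + 28.42 = 80.42→80) → #8bec50
33%: (120 + 44.55 = 164.55→165, 233 + 7.26 = 240.26→240, 52 + 66.99 = 118.99→119) → #a5f077
60%: (120 + 81 = 201→201, 233 + 13.2 = 246.2→246, 52 + 121.8 = 173.8→174) → #c9f6ae
73%: (120 + 98.55 = 218.55→219, 233 + 16.06 = 249.06→249, 52 + 148.19 = 200.19→200) → #dbf9c8
88%: (120 + 118.8 = 238.8→239, 233 + 19.36 = 252.36→252, 52 + 178.64 = 230.64→231) → #effce7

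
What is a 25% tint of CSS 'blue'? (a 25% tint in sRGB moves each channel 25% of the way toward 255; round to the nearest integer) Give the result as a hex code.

#4040ff

CSS blue is rgb(0, 0, 255).
A 25% tint moves each channel 25% toward 255:
  R: 0 + 0.25×(255−0) = 0 + 63.75 = 63.75 → 64
  G: 0 + 63.75 = 63.75 → 64
  B: 255 + 0.25×(255−255) = 255 + 0 = 255 → 255
rgb(64, 64, 255) = #4040ff.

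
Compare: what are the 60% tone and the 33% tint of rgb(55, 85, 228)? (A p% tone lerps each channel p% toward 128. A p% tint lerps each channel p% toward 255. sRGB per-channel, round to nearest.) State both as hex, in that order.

#636fa8, #798ded

60% tone:
  R: 55 + 0.6×(128−55) = 55 + 43.8 = 98.8 → 99
  G: 85 + 0.6×(128−85) = 85 + 25.8 = 110.8 → 111
  B: 228 + 0.6×(128−228) = 228 − 60 = 168 → 168
  → #636fa8
33% tint:
  R: 55 + 66 = 121 → 121
  G: 85 + 0.33×(255−85) = 85 + 56.1 = 141.1 → 141
  B: 228 + 8.91 = 236.91 → 237
  → #798ded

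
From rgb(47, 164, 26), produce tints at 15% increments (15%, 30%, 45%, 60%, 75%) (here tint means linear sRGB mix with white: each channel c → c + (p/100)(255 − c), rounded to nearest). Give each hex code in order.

#4EB23C, #6DBF5F, #8DCD81, #ACDBA3, #CBE8C6

15%: (47 + 31.2 = 78.2→78, 164 + 13.65 = 177.65→178, 26 + 34.35 = 60.35→60) → #4EB23C
30%: (47 + 62.4 = 109.4→109, 164 + 27.3 = 191.3→191, 26 + 68.7 = 94.7→95) → #6DBF5F
45%: (47 + 93.6 = 140.6→141, 164 + 40.95 = 204.95→205, 26 + 103.05 = 129.05→129) → #8DCD81
60%: (47 + 124.8 = 171.8→172, 164 + 54.6 = 218.6→219, 26 + 137.4 = 163.4→163) → #ACDBA3
75%: (47 + 156 = 203→203, 164 + 68.25 = 232.25→232, 26 + 171.75 = 197.75→198) → #CBE8C6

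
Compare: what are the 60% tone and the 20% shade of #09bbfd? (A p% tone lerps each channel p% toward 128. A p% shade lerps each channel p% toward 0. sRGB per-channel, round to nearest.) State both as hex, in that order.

#5098b2, #0796ca

#09bbfd is rgb(9, 187, 253).
60% tone:
  R: 9 + 71.4 = 80.4 → 80
  G: 187 − 35.4 = 151.6 → 152
  B: 253 + 0.6×(128−253) = 253 − 75 = 178 → 178
  → #5098b2
20% shade:
  R: 9 − 1.8 = 7.2 → 7
  G: 187 + 0.2×(0−187) = 187 − 37.4 = 149.6 → 150
  B: 253 + 0.2×(0−253) = 253 − 50.6 = 202.4 → 202
  → #0796ca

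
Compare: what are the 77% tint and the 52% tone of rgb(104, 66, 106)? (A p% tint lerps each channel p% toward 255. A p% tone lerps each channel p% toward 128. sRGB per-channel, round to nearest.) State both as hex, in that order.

#DCD4DD, #746275

77% tint:
  R: 104 + 116.27 = 220.27 → 220
  G: 66 + 0.77×(255−66) = 66 + 145.53 = 211.53 → 212
  B: 106 + 114.73 = 220.73 → 221
  → #DCD4DD
52% tone:
  R: 104 + 0.52×(128−104) = 104 + 12.48 = 116.48 → 116
  G: 66 + 32.24 = 98.24 → 98
  B: 106 + 0.52×(128−106) = 106 + 11.44 = 117.44 → 117
  → #746275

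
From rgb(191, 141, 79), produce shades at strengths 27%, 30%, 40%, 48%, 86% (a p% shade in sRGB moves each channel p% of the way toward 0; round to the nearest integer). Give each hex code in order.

#8B673A, #866337, #73552F, #634929, #1B140B

27%: (191 − 51.57 = 139.43→139, 141 − 38.07 = 102.93→103, 79 − 21.33 = 57.67→58) → #8B673A
30%: (191 − 57.3 = 133.7→134, 141 − 42.3 = 98.7→99, 79 − 23.7 = 55.3→55) → #866337
40%: (191 − 76.4 = 114.6→115, 141 − 56.4 = 84.6→85, 79 − 31.6 = 47.4→47) → #73552F
48%: (191 − 91.68 = 99.32→99, 141 − 67.68 = 73.32→73, 79 − 37.92 = 41.08→41) → #634929
86%: (191 − 164.26 = 26.74→27, 141 − 121.26 = 19.74→20, 79 − 67.94 = 11.06→11) → #1B140B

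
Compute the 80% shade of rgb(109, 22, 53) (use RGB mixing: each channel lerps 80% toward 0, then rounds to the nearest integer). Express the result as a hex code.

#16040b

An 80% shade moves each channel 80% toward 0:
  R: 109 + 0.8×(0−109) = 109 − 87.2 = 21.8 → 22
  G: 22 + 0.8×(0−22) = 22 − 17.6 = 4.4 → 4
  B: 53 − 42.4 = 10.6 → 11
rgb(22, 4, 11) = #16040b.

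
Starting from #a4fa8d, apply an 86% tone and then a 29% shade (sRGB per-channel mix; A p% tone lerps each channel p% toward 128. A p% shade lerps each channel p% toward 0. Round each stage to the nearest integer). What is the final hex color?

#5e675c

#a4fa8d is rgb(164, 250, 141).
Lerp each channel 86% toward 128:
  R: 164 + 0.86×(128−164) = 164 − 30.96 = 133.04 → 133
  G: 250 + 0.86×(128−250) = 250 − 104.92 = 145.08 → 145
  B: 141 + 0.86×(128−141) = 141 − 11.18 = 129.82 → 130
After the tone: rgb(133, 145, 130) = #859182.
Per channel, c → c + 0.29(0 − c):
  R: 133 + 0.29×(0−133) = 133 − 38.57 = 94.43 → 94
  G: 145 + 0.29×(0−145) = 145 − 42.05 = 102.95 → 103
  B: 130 − 37.7 = 92.3 → 92
rgb(94, 103, 92) = #5e675c.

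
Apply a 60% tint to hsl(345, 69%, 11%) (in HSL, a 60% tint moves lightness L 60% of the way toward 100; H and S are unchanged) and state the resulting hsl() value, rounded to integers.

L moves 60% from 11 toward 100: 11 + 53.4 = 64.4 → 64.
H and S are unchanged.

hsl(345, 69%, 64%)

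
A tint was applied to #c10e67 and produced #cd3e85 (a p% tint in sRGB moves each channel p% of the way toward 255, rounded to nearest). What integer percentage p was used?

20%

#c10e67 is rgb(193, 14, 103); #cd3e85 is rgb(205, 62, 133).
On the G channel (widest range): 62 ≈ 14 + (p/100)(255 − 14), so p ≈ 100×(62 − 14)/(255 − 14) = 4800/241 = 19.92.
p = 20 reproduces all three channels after rounding.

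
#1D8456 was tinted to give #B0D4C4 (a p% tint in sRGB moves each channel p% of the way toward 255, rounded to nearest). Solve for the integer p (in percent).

#1D8456 is rgb(29, 132, 86); #B0D4C4 is rgb(176, 212, 196).
On the R channel (widest range): 176 ≈ 29 + (p/100)(255 − 29), so p ≈ 100×(176 − 29)/(255 − 29) = 14700/226 = 65.04.
p = 65 reproduces all three channels after rounding.

65%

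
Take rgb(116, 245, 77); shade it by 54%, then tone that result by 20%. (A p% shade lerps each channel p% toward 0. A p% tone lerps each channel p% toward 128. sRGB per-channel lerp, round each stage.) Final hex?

#447436

Lerp each channel 54% toward 0:
  R: 116 + 0.54×(0−116) = 116 − 62.64 = 53.36 → 53
  G: 245 + 0.54×(0−245) = 245 − 132.3 = 112.7 → 113
  B: 77 + 0.54×(0−77) = 77 − 41.58 = 35.42 → 35
After the shade: rgb(53, 113, 35) = #357123.
Per channel, c → c + 0.2(128 − c):
  R: 53 + 0.2×(128−53) = 53 + 15 = 68 → 68
  G: 113 + 0.2×(128−113) = 113 + 3 = 116 → 116
  B: 35 + 0.2×(128−35) = 35 + 18.6 = 53.6 → 54
rgb(68, 116, 54) = #447436.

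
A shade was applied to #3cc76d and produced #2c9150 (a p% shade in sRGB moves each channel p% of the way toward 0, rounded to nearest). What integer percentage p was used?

27%

#3cc76d is rgb(60, 199, 109); #2c9150 is rgb(44, 145, 80).
On the G channel (widest range): 145 ≈ 199 + (p/100)(0 − 199), so p ≈ 100×(145 − 199)/(0 − 199) = -5400/-199 = 27.14.
p = 27 reproduces all three channels after rounding.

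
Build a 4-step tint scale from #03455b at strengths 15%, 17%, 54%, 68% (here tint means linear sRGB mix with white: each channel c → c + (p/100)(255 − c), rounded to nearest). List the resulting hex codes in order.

#03455b is rgb(3, 69, 91).
15%: (3 + 37.8 = 40.8→41, 69 + 27.9 = 96.9→97, 91 + 24.6 = 115.6→116) → #296174
17%: (3 + 42.84 = 45.84→46, 69 + 31.62 = 100.62→101, 91 + 27.88 = 118.88→119) → #2e6577
54%: (3 + 136.08 = 139.08→139, 69 + 100.44 = 169.44→169, 91 + 88.56 = 179.56→180) → #8ba9b4
68%: (3 + 171.36 = 174.36→174, 69 + 126.48 = 195.48→195, 91 + 111.52 = 202.52→203) → #aec3cb

#296174, #2e6577, #8ba9b4, #aec3cb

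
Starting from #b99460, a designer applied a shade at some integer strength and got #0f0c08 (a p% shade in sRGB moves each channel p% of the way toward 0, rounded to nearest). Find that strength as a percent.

#b99460 is rgb(185, 148, 96); #0f0c08 is rgb(15, 12, 8).
On the R channel (widest range): 15 ≈ 185 + (p/100)(0 − 185), so p ≈ 100×(15 − 185)/(0 − 185) = -17000/-185 = 91.89.
p = 92 reproduces all three channels after rounding.

92%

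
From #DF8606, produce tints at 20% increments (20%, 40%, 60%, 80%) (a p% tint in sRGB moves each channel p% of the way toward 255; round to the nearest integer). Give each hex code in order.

#E59E38, #ECB66A, #F2CF9B, #F9E7CD

#DF8606 is rgb(223, 134, 6).
20%: (223 + 6.4 = 229.4→229, 134 + 24.2 = 158.2→158, 6 + 49.8 = 55.8→56) → #E59E38
40%: (223 + 12.8 = 235.8→236, 134 + 48.4 = 182.4→182, 6 + 99.6 = 105.6→106) → #ECB66A
60%: (223 + 19.2 = 242.2→242, 134 + 72.6 = 206.6→207, 6 + 149.4 = 155.4→155) → #F2CF9B
80%: (223 + 25.6 = 248.6→249, 134 + 96.8 = 230.8→231, 6 + 199.2 = 205.2→205) → #F9E7CD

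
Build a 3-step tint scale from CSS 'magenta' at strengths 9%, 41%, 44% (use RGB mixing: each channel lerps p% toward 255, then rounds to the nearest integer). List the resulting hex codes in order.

#ff17ff, #ff69ff, #ff70ff

CSS magenta is rgb(255, 0, 255).
9%: (255→255, 0 + 22.95 = 22.95→23, 255→255) → #ff17ff
41%: (255→255, 0 + 104.55 = 104.55→105, 255→255) → #ff69ff
44%: (255→255, 0 + 112.2 = 112.2→112, 255→255) → #ff70ff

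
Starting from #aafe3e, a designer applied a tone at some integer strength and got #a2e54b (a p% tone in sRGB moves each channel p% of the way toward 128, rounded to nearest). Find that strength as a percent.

20%

#aafe3e is rgb(170, 254, 62); #a2e54b is rgb(162, 229, 75).
On the G channel (widest range): 229 ≈ 254 + (p/100)(128 − 254), so p ≈ 100×(229 − 254)/(128 − 254) = -2500/-126 = 19.84.
p = 20 reproduces all three channels after rounding.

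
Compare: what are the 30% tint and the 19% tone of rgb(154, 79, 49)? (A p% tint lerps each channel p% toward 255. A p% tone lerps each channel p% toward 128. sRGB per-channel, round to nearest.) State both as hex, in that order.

#B8846F, #955840

30% tint:
  R: 154 + 30.3 = 184.3 → 184
  G: 79 + 0.3×(255−79) = 79 + 52.8 = 131.8 → 132
  B: 49 + 61.8 = 110.8 → 111
  → #B8846F
19% tone:
  R: 154 + 0.19×(128−154) = 154 − 4.94 = 149.06 → 149
  G: 79 + 9.31 = 88.31 → 88
  B: 49 + 0.19×(128−49) = 49 + 15.01 = 64.01 → 64
  → #955840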